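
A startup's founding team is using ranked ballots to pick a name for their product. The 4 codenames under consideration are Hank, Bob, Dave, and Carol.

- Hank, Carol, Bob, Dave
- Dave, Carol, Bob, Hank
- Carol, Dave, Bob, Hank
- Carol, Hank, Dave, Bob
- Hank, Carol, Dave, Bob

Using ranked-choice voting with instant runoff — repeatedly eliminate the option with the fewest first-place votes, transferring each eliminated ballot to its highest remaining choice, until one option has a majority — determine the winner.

Carol

Round 1: Hank 2, Carol 2, Dave 1, Bob 0. Bob has the fewest and is eliminated.
Round 2: Hank 2, Carol 2, Dave 1. Dave has the fewest and is eliminated.
Round 3: Carol 3, Hank 2. Carol has a majority.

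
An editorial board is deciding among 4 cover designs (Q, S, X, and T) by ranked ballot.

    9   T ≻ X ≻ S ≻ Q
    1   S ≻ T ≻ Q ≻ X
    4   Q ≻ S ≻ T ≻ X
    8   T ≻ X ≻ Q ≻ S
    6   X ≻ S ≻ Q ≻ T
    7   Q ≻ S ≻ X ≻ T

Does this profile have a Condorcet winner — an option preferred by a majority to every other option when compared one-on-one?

No

Head-to-head results (35 voters total):
Q vs S: Q wins 19–16.
Q vs X: X wins 23–12.
Q vs T: T wins 18–17.
S vs X: X wins 23–12.
S vs T: S wins 18–17.
X vs T: T wins 22–13.
No candidate beats all others: Q beats S beats T beats Q, a majority cycle.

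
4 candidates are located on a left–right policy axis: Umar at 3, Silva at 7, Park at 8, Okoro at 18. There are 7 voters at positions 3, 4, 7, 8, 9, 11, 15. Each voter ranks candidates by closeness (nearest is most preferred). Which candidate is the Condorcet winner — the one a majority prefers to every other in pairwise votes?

With single-peaked preferences on a line, the Condorcet winner is the candidate closest to the median voter.
The median voter (position 8) is closest to Park at 8.
Check: Park vs Umar — voters closer to Park: 5 of 7.

Park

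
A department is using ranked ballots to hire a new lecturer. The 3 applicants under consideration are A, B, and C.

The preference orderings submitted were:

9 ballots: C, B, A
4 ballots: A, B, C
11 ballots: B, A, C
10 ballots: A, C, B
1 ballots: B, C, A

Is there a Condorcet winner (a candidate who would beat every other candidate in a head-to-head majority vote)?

No

Head-to-head results (35 voters total):
A vs B: B wins 21–14.
A vs C: A wins 25–10.
B vs C: C wins 19–16.
No candidate beats all others: A beats C beats B beats A, a majority cycle.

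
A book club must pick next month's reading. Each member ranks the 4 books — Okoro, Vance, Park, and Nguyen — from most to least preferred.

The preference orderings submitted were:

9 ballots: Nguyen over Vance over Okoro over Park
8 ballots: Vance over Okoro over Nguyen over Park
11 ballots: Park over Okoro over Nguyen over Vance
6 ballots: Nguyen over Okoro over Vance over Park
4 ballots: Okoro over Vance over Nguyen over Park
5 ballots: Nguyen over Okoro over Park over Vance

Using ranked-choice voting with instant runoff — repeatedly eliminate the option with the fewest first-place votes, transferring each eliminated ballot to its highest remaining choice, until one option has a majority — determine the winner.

Nguyen

Round 1: Nguyen 20, Park 11, Vance 8, Okoro 4. Okoro has the fewest and is eliminated.
Round 2: Nguyen 20, Vance 12, Park 11. Park has the fewest and is eliminated.
Round 3: Nguyen 31, Vance 12. Nguyen has a majority.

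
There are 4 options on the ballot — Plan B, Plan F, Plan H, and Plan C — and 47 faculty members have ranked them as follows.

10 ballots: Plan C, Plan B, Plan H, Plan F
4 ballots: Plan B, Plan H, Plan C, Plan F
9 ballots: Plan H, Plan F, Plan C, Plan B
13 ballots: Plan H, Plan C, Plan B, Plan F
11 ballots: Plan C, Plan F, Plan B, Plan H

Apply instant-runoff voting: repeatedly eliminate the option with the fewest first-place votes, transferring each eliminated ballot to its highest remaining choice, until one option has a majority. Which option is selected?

Plan H

Round 1: Plan H 22, Plan C 21, Plan B 4, Plan F 0. Plan F has the fewest and is eliminated.
Round 2: Plan H 22, Plan C 21, Plan B 4. Plan B has the fewest and is eliminated.
Round 3: Plan H 26, Plan C 21. Plan H has a majority.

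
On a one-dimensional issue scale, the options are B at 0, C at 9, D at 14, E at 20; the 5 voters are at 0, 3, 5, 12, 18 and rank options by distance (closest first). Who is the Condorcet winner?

C

With single-peaked preferences on a line, the Condorcet winner is the candidate closest to the median voter.
The median voter (position 5) is closest to C at 9.
Check: C vs E — voters closer to C: 4 of 5.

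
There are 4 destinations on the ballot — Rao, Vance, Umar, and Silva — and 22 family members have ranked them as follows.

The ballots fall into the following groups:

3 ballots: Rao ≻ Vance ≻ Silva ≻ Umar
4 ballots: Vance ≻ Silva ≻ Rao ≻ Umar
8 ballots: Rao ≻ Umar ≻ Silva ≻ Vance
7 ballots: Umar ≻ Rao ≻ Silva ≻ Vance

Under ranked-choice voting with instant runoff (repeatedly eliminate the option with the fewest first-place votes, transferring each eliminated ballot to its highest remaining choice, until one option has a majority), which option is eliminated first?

Round 1: Rao 11, Umar 7, Vance 4, Silva 0. Silva has the fewest and is eliminated.
Round 2: Rao 11, Umar 7, Vance 4. Vance has the fewest and is eliminated.
Round 3: Rao 15, Umar 7. Rao has a majority.

Silva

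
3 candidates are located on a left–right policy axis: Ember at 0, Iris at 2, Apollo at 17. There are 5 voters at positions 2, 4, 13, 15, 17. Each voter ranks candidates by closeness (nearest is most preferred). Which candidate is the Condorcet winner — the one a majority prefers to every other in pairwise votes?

With single-peaked preferences on a line, the Condorcet winner is the candidate closest to the median voter.
The median voter (position 13) is closest to Apollo at 17.
Check: Apollo vs Ember — voters closer to Apollo: 3 of 5.

Apollo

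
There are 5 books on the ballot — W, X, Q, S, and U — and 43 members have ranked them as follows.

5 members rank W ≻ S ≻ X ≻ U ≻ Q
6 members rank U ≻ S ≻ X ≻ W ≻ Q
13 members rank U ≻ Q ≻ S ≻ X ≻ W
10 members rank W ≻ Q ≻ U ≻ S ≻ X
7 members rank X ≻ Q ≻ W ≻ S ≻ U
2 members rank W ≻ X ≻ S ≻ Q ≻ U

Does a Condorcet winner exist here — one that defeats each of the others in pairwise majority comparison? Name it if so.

None — there is no Condorcet winner

Head-to-head results (43 voters total):
W vs X: X wins 26–17.
W vs Q: W wins 23–20.
W vs S: W wins 24–19.
W vs U: W wins 24–19.
X vs Q: Q wins 23–20.
X vs S: S wins 34–9.
X vs U: U wins 29–14.
Q vs S: Q wins 30–13.
Q vs U: U wins 24–19.
S vs U: U wins 29–14.
No candidate beats all others: W beats Q beats X beats W, a majority cycle.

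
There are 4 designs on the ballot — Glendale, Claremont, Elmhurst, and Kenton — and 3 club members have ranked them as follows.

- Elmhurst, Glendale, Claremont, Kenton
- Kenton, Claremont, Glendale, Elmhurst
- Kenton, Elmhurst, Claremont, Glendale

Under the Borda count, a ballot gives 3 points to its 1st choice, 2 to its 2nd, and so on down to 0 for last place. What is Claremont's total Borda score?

Borda scores:
  Glendale: 2 + 1 + 0 = 3
  Claremont: 1 + 2 + 1 = 4
  Elmhurst: 3 + 0 + 2 = 5
  Kenton: 0 + 3 + 3 = 6

4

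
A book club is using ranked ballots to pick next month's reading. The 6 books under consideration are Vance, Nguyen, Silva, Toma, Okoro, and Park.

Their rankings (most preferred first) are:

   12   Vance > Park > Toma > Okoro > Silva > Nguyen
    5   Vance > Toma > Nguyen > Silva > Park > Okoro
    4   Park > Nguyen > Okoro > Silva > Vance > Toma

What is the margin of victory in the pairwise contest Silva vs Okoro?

11

Ballots ranking Silva above Okoro: 5.
Ballots ranking Okoro above Silva: 12+4 = 16.
Okoro wins 16–5, a margin of 11.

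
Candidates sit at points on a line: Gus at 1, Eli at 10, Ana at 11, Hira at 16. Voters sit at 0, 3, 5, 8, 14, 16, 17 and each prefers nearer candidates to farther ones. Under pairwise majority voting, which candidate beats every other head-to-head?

Eli

With single-peaked preferences on a line, the Condorcet winner is the candidate closest to the median voter.
The median voter (position 8) is closest to Eli at 10.
Check: Eli vs Ana — voters closer to Eli: 4 of 7.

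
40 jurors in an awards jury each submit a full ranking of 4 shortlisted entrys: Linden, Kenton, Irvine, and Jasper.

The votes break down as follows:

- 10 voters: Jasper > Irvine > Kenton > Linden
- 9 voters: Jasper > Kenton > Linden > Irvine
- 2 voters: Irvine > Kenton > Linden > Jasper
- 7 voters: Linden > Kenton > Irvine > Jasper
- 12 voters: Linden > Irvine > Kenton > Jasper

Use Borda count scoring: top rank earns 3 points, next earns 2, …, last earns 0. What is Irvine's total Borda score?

57

Borda scores:
  Linden: 10·0 + 9·1 + 2·1 + 7·3 + 12·3 = 68
  Kenton: 10·1 + 9·2 + 2·2 + 7·2 + 12·1 = 58
  Irvine: 10·2 + 9·0 + 2·3 + 7·1 + 12·2 = 57
  Jasper: 10·3 + 9·3 + 2·0 + 7·0 + 12·0 = 57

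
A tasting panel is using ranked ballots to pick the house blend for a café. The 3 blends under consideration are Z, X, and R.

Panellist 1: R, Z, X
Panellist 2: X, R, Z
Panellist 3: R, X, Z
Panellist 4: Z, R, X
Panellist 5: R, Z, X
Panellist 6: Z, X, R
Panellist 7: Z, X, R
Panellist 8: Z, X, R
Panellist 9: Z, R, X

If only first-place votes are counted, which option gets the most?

First-place vote totals:
  Z: 5
  X: 1
  R: 3
Z has the most first-place votes.

Z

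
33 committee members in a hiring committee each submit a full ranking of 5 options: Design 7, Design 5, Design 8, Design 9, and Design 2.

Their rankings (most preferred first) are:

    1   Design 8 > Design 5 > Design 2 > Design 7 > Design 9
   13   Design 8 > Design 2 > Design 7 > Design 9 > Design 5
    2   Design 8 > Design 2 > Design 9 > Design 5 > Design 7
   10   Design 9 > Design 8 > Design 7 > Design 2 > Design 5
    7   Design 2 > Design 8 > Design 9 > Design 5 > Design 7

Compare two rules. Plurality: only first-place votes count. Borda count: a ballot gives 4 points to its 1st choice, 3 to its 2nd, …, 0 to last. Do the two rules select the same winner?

Plurality first-place counts: Design 7 0, Design 5 0, Design 8 16, Design 9 10, Design 2 7 → Design 8.
Borda totals: Design 7 47, Design 5 12, Design 8 115, Design 9 71, Design 2 85 → Design 8.
The two rules agree on Design 8.

Yes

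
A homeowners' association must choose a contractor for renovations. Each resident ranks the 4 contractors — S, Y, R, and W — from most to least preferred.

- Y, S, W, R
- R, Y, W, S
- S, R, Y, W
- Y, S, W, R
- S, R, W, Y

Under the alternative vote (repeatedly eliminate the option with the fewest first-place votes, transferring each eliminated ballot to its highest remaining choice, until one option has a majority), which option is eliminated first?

W

Round 1: S 2, Y 2, R 1, W 0. W has the fewest and is eliminated.
Round 2: S 2, Y 2, R 1. R has the fewest and is eliminated.
Round 3: Y 3, S 2. Y has a majority.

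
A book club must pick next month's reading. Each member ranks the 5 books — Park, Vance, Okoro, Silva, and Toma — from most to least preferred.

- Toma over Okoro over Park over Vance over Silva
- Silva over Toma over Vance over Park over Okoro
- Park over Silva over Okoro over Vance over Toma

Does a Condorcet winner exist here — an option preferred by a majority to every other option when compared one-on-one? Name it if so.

There is no Condorcet winner

Head-to-head results (3 voters total):
Park vs Vance: Park wins 2–1.
Park vs Okoro: Park wins 2–1.
Park vs Silva: Park wins 2–1.
Park vs Toma: Toma wins 2–1.
Vance vs Okoro: Okoro wins 2–1.
Vance vs Silva: Silva wins 2–1.
Vance vs Toma: Toma wins 2–1.
Okoro vs Silva: Silva wins 2–1.
Okoro vs Toma: Toma wins 2–1.
Silva vs Toma: Silva wins 2–1.
No candidate beats all others: Park beats Silva beats Toma beats Park, a majority cycle.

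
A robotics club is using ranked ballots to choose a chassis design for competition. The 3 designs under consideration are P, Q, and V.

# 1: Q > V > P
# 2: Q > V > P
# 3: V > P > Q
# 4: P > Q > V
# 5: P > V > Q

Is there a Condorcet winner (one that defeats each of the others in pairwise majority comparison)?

No

Head-to-head results (5 voters total):
P vs Q: P wins 3–2.
P vs V: V wins 3–2.
Q vs V: Q wins 3–2.
No candidate beats all others: P beats Q beats V beats P, a majority cycle.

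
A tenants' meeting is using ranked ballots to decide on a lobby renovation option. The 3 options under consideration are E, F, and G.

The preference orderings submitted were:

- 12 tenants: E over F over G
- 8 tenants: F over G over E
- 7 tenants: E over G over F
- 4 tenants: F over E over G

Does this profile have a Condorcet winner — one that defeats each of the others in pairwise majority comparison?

Yes

Head-to-head results (31 voters total):
E vs F: E wins 19–12.
E vs G: E wins 23–8.
F vs G: F wins 24–7.
E beats each rival — F (19–12), G (23–8) — so E is the Condorcet winner.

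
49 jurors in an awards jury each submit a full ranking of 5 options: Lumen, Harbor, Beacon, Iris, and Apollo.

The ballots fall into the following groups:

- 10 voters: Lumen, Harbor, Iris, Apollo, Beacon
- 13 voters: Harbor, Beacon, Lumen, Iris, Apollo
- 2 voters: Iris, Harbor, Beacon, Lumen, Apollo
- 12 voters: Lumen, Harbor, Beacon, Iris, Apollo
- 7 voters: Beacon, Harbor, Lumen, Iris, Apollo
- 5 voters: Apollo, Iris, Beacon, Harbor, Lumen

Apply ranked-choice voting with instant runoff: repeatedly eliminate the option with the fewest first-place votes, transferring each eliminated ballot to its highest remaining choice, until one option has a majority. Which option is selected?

Round 1: Lumen 22, Harbor 13, Beacon 7, Apollo 5, Iris 2. Iris has the fewest and is eliminated.
Round 2: Lumen 22, Harbor 15, Beacon 7, Apollo 5. Apollo has the fewest and is eliminated.
Round 3: Lumen 22, Harbor 15, Beacon 12. Beacon has the fewest and is eliminated.
Round 4: Harbor 27, Lumen 22. Harbor has a majority.

Harbor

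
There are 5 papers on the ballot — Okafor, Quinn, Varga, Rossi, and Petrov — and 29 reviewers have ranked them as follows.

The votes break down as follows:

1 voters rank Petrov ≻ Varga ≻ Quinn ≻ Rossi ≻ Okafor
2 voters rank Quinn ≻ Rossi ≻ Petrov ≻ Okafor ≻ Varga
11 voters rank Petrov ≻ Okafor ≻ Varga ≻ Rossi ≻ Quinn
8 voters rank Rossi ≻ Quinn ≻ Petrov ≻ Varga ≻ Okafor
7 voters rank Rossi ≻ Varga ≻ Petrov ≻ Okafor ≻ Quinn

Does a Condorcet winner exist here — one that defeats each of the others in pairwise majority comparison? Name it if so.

Rossi

Head-to-head results (29 voters total):
Okafor vs Quinn: Okafor wins 18–11.
Okafor vs Varga: Varga wins 16–13.
Okafor vs Rossi: Rossi wins 18–11.
Okafor vs Petrov: Petrov wins 29–0.
Quinn vs Varga: Varga wins 19–10.
Quinn vs Rossi: Rossi wins 26–3.
Quinn vs Petrov: Petrov wins 19–10.
Varga vs Rossi: Rossi wins 17–12.
Varga vs Petrov: Petrov wins 22–7.
Rossi vs Petrov: Rossi wins 17–12.
Rossi beats each rival — Okafor (18–11), Quinn (26–3), Varga (17–12), Petrov (17–12) — so Rossi is the Condorcet winner.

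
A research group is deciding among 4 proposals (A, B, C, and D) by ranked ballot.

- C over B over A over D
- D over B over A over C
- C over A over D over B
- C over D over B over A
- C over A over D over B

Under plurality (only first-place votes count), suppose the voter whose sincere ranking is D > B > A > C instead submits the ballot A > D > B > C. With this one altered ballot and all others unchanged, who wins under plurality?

C

First-place totals with the altered ballot: A 1, B 0, C 4, D 0.
The winner is unchanged: still C.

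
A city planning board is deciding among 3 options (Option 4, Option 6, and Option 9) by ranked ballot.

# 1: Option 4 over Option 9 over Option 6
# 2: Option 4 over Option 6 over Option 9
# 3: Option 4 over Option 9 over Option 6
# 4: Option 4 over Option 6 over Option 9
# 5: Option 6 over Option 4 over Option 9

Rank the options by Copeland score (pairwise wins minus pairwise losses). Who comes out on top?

Option 4

Pairwise results:
  Option 4 vs Option 6: Option 4 wins 4–1.
  Option 4 vs Option 9: Option 4 wins 5–0.
  Option 6 vs Option 9: Option 6 wins 3–2.
Copeland scores (wins − losses):
  Option 4: 2 − 0 = 2
  Option 6: 1 − 1 = 0
  Option 9: 0 − 2 = -2
Option 4 has the best Copeland score.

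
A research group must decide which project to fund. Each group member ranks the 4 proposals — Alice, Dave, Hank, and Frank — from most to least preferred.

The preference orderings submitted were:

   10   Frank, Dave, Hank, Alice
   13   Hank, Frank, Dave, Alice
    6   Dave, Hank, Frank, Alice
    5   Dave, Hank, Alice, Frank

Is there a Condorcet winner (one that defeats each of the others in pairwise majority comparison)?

Head-to-head results (34 voters total):
Alice vs Dave: Dave wins 34–0.
Alice vs Hank: Hank wins 34–0.
Alice vs Frank: Frank wins 29–5.
Dave vs Hank: Dave wins 21–13.
Dave vs Frank: Frank wins 23–11.
Hank vs Frank: Hank wins 24–10.
No candidate beats all others: Dave beats Hank beats Frank beats Dave, a majority cycle.

No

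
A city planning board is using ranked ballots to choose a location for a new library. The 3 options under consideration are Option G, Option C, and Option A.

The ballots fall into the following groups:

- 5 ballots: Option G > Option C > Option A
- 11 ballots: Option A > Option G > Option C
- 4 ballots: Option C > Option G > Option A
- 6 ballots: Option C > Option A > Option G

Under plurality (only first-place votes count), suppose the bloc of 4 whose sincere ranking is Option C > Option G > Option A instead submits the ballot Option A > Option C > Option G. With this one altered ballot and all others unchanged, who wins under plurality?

First-place totals with the altered ballot: Option G 5, Option C 6, Option A 15.
The winner is unchanged: still Option A.

Option A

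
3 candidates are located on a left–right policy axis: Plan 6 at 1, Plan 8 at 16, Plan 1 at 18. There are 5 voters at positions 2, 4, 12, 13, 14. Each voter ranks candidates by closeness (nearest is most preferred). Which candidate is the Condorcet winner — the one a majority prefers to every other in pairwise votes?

With single-peaked preferences on a line, the Condorcet winner is the candidate closest to the median voter.
The median voter (position 12) is closest to Plan 8 at 16.
Check: Plan 8 vs Plan 1 — voters closer to Plan 8: 5 of 5.

Plan 8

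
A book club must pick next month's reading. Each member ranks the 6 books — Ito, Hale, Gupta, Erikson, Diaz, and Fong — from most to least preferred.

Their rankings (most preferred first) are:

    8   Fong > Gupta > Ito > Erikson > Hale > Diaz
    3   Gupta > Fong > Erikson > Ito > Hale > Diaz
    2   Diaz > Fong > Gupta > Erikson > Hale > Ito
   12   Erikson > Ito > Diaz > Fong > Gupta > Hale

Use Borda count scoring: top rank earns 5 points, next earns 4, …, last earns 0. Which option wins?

Borda scores:
  Ito: 8·3 + 3·2 + 2·0 + 12·4 = 78
  Hale: 8·1 + 3·1 + 2·1 + 12·0 = 13
  Gupta: 8·4 + 3·5 + 2·3 + 12·1 = 65
  Erikson: 8·2 + 3·3 + 2·2 + 12·5 = 89
  Diaz: 8·0 + 3·0 + 2·5 + 12·3 = 46
  Fong: 8·5 + 3·4 + 2·4 + 12·2 = 84
Erikson has the highest total.

Erikson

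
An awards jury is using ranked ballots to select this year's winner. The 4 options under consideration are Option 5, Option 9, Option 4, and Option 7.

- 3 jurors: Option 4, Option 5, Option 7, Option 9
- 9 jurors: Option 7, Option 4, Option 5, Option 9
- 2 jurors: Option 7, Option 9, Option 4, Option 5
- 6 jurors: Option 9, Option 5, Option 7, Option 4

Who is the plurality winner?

Option 7

First-place vote totals:
  Option 5: 0
  Option 9: 6
  Option 4: 3
  Option 7: 11
Option 7 has the most first-place votes.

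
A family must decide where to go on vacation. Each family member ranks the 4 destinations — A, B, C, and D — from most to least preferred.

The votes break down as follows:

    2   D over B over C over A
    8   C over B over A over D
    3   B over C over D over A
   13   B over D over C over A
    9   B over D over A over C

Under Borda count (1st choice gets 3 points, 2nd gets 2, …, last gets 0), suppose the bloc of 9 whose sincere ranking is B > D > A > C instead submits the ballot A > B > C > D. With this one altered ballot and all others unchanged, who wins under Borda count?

B

Borda totals with the altered ballot: A 35, B 86, C 54, D 35.
The winner is unchanged: still B.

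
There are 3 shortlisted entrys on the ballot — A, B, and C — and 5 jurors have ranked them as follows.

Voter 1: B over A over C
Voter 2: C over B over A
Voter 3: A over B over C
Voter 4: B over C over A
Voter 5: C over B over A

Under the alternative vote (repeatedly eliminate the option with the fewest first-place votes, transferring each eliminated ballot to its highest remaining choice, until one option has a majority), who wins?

B

Round 1: B 2, C 2, A 1. A has the fewest and is eliminated.
Round 2: B 3, C 2. B has a majority.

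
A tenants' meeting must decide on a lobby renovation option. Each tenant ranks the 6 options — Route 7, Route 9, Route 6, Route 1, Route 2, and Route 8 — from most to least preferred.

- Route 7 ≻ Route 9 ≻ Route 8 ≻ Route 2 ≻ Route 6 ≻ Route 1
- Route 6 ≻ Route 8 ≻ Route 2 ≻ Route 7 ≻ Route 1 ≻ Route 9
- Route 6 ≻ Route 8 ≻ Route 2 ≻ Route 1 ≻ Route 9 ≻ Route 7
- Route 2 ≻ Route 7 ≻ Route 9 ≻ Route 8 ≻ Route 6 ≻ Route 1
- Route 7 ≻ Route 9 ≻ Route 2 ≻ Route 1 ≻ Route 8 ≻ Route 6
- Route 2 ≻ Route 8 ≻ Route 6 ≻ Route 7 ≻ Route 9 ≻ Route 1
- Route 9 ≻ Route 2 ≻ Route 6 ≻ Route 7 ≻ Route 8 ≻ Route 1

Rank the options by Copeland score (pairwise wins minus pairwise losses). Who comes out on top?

Route 2

Pairwise results:
  Route 7 vs Route 9: Route 7 wins 5–2.
  Route 7 vs Route 6: Route 6 wins 4–3.
  Route 7 vs Route 1: Route 7 wins 6–1.
  Route 7 vs Route 2: Route 2 wins 5–2.
  Route 7 vs Route 8: Route 7 wins 4–3.
  Route 9 vs Route 6: Route 9 wins 4–3.
  Route 9 vs Route 1: Route 9 wins 5–2.
  Route 9 vs Route 2: Route 2 wins 4–3.
  Route 9 vs Route 8: Route 9 wins 4–3.
  Route 6 vs Route 1: Route 6 wins 6–1.
  Route 6 vs Route 2: Route 2 wins 5–2.
  Route 6 vs Route 8: Route 8 wins 4–3.
  Route 1 vs Route 2: Route 2 wins 7–0.
  Route 1 vs Route 8: Route 8 wins 6–1.
  Route 2 vs Route 8: Route 2 wins 4–3.
Copeland scores (wins − losses):
  Route 7: 3 − 2 = 1
  Route 9: 3 − 2 = 1
  Route 6: 2 − 3 = -1
  Route 1: 0 − 5 = -5
  Route 2: 5 − 0 = 5
  Route 8: 2 − 3 = -1
Route 2 has the best Copeland score.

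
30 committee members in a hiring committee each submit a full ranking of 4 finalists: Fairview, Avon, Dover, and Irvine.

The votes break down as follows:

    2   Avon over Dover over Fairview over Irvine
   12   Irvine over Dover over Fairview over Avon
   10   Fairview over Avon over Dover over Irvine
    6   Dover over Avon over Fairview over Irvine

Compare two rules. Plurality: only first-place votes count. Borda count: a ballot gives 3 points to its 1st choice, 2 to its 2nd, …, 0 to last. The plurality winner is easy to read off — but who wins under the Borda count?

Dover

Plurality first-place counts: Fairview 10, Avon 2, Dover 6, Irvine 12 → Irvine.
Borda totals: Fairview 50, Avon 38, Dover 56, Irvine 36 → Dover.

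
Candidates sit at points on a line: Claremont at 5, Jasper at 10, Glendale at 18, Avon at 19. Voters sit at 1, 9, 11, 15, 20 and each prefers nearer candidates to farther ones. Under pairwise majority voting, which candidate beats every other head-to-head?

Jasper

With single-peaked preferences on a line, the Condorcet winner is the candidate closest to the median voter.
The median voter (position 11) is closest to Jasper at 10.
Check: Jasper vs Avon — voters closer to Jasper: 3 of 5.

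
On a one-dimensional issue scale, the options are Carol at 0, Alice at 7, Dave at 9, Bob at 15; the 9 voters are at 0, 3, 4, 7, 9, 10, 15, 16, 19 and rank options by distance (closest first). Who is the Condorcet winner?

Dave

With single-peaked preferences on a line, the Condorcet winner is the candidate closest to the median voter.
The median voter (position 9) is closest to Dave at 9.
Check: Dave vs Bob — voters closer to Dave: 6 of 9.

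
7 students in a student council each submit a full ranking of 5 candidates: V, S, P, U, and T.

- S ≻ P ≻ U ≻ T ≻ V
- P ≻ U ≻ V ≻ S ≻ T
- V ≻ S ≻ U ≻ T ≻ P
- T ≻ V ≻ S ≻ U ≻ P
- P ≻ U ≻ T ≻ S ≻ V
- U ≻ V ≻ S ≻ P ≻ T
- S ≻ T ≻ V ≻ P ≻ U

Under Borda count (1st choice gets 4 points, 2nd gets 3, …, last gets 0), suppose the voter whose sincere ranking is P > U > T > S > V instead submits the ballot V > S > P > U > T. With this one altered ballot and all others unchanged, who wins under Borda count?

Borda totals with the altered ballot: V 18, S 19, P 11, U 13, T 9.
The winner is unchanged: still S.

S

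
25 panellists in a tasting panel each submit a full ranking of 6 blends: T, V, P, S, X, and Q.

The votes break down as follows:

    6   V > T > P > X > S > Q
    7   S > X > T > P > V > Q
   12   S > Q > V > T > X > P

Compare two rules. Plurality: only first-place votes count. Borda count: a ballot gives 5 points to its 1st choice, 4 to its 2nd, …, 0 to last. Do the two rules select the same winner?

Plurality first-place counts: T 0, V 6, P 0, S 19, X 0, Q 0 → S.
Borda totals: T 69, V 73, P 32, S 101, X 52, Q 48 → S.
The two rules agree on S.

Yes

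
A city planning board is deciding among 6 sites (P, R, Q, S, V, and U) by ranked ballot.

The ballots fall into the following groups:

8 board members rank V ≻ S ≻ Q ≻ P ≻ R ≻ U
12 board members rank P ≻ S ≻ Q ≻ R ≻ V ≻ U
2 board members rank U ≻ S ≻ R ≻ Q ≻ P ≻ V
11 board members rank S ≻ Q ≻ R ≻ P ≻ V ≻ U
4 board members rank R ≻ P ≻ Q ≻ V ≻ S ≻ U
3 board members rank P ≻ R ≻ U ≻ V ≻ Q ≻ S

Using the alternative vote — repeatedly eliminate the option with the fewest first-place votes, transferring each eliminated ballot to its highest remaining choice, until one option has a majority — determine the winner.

S

Round 1: P 15, S 11, V 8, R 4, U 2, Q 0. Q has the fewest and is eliminated.
Round 2: P 15, S 11, V 8, R 4, U 2. U has the fewest and is eliminated.
Round 3: P 15, S 13, V 8, R 4. R has the fewest and is eliminated.
Round 4: P 19, S 13, V 8. V has the fewest and is eliminated.
Round 5: S 21, P 19. S has a majority.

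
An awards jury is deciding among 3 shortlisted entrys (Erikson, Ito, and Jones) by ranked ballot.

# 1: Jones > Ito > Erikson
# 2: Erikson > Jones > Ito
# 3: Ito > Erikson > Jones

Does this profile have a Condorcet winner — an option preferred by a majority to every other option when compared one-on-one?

No

Head-to-head results (3 voters total):
Erikson vs Ito: Ito wins 2–1.
Erikson vs Jones: Erikson wins 2–1.
Ito vs Jones: Jones wins 2–1.
No candidate beats all others: Erikson beats Jones beats Ito beats Erikson, a majority cycle.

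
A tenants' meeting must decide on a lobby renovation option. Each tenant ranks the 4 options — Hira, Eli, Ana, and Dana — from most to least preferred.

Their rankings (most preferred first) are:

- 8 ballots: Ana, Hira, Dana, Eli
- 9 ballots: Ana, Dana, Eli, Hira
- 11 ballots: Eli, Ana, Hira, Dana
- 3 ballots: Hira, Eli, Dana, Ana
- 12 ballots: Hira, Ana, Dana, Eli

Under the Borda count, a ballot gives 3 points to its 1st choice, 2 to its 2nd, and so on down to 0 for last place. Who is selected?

Borda scores:
  Hira: 8·2 + 9·0 + 11·1 + 3·3 + 12·3 = 72
  Eli: 8·0 + 9·1 + 11·3 + 3·2 + 12·0 = 48
  Ana: 8·3 + 9·3 + 11·2 + 3·0 + 12·2 = 97
  Dana: 8·1 + 9·2 + 11·0 + 3·1 + 12·1 = 41
Ana has the highest total.

Ana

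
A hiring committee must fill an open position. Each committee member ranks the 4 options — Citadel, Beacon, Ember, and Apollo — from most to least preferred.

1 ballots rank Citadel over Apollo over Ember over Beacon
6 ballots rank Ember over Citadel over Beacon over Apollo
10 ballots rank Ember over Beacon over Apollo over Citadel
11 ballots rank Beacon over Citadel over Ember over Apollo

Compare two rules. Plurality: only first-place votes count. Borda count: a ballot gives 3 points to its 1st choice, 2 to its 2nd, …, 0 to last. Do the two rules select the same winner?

Yes

Plurality first-place counts: Citadel 1, Beacon 11, Ember 16, Apollo 0 → Ember.
Borda totals: Citadel 37, Beacon 59, Ember 60, Apollo 12 → Ember.
The two rules agree on Ember.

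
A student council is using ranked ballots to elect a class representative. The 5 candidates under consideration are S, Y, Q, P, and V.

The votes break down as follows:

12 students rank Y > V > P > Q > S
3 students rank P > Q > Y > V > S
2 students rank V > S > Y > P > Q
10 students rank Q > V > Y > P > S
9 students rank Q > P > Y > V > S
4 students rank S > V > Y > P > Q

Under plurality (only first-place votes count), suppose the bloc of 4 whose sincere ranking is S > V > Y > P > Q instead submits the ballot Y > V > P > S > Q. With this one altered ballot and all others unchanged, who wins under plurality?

Q

First-place totals with the altered ballot: S 0, Y 16, Q 19, P 3, V 2.
The winner is unchanged: still Q.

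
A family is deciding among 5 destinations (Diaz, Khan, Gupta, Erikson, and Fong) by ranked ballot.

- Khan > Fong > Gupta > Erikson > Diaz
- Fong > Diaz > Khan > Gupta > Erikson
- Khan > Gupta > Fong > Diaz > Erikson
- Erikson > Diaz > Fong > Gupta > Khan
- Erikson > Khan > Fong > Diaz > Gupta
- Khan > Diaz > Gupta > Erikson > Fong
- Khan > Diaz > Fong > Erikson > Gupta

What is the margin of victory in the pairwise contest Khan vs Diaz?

3

Ballots ranking Khan above Diaz: 5.
Ballots ranking Diaz above Khan: 2.
Khan wins 5–2, a margin of 3.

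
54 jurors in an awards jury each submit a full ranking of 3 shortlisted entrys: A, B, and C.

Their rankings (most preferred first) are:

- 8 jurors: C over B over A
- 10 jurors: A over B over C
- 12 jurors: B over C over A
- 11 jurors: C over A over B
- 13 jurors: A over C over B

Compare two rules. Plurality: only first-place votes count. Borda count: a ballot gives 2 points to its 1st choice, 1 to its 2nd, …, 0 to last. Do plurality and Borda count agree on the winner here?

No

Plurality first-place counts: A 23, B 12, C 19 → A.
Borda totals: A 57, B 42, C 63 → C.
The two rules disagree: plurality picks A, Borda picks C.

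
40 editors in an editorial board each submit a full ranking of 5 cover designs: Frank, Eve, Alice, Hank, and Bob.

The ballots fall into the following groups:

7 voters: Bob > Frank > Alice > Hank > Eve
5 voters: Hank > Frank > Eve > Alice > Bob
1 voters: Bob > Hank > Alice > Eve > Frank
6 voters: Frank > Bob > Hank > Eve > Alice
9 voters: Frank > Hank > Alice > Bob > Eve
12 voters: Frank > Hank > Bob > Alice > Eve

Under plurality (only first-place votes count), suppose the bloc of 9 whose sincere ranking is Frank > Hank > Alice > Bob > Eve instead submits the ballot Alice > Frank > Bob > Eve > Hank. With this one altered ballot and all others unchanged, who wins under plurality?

Frank

First-place totals with the altered ballot: Frank 18, Eve 0, Alice 9, Hank 5, Bob 8.
The winner is unchanged: still Frank.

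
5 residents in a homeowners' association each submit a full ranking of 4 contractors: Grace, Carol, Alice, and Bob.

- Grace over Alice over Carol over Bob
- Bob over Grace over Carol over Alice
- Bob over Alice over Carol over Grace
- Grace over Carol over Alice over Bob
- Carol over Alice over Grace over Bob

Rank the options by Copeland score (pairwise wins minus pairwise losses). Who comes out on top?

Grace

Pairwise results:
  Grace vs Carol: Grace wins 3–2.
  Grace vs Alice: Grace wins 3–2.
  Grace vs Bob: Grace wins 3–2.
  Carol vs Alice: Carol wins 3–2.
  Carol vs Bob: Carol wins 3–2.
  Alice vs Bob: Alice wins 3–2.
Copeland scores (wins − losses):
  Grace: 3 − 0 = 3
  Carol: 2 − 1 = 1
  Alice: 1 − 2 = -1
  Bob: 0 − 3 = -3
Grace has the best Copeland score.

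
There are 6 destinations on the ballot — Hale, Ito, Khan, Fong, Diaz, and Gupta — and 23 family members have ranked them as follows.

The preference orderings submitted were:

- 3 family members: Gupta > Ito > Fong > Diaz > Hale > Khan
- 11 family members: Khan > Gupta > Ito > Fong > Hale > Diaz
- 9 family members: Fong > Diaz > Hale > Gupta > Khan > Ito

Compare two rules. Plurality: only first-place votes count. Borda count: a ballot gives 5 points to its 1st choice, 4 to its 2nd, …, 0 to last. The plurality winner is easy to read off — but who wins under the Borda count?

Plurality first-place counts: Hale 0, Ito 0, Khan 11, Fong 9, Diaz 0, Gupta 3 → Khan.
Borda totals: Hale 41, Ito 45, Khan 64, Fong 76, Diaz 42, Gupta 77 → Gupta.

Gupta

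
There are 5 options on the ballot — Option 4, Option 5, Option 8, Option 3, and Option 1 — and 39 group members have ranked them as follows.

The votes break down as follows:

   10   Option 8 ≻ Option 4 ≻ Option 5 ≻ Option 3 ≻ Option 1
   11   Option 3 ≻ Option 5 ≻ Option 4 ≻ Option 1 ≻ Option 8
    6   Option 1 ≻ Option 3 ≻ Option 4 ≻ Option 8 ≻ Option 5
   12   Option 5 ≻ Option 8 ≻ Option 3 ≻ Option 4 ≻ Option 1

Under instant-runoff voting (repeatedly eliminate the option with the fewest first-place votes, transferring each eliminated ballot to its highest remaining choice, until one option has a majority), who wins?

Option 5

Round 1: Option 5 12, Option 3 11, Option 8 10, Option 1 6, Option 4 0. Option 4 has the fewest and is eliminated.
Round 2: Option 5 12, Option 3 11, Option 8 10, Option 1 6. Option 1 has the fewest and is eliminated.
Round 3: Option 3 17, Option 5 12, Option 8 10. Option 8 has the fewest and is eliminated.
Round 4: Option 5 22, Option 3 17. Option 5 has a majority.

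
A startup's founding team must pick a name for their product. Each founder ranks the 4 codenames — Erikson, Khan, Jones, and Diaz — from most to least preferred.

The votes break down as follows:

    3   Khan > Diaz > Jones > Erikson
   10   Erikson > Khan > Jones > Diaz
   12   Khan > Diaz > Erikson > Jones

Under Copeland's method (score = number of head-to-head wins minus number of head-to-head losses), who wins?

Pairwise results:
  Erikson vs Khan: Khan wins 15–10.
  Erikson vs Jones: Erikson wins 22–3.
  Erikson vs Diaz: Diaz wins 15–10.
  Khan vs Jones: Khan wins 25–0.
  Khan vs Diaz: Khan wins 25–0.
  Jones vs Diaz: Diaz wins 15–10.
Copeland scores (wins − losses):
  Erikson: 1 − 2 = -1
  Khan: 3 − 0 = 3
  Jones: 0 − 3 = -3
  Diaz: 2 − 1 = 1
Khan has the best Copeland score.

Khan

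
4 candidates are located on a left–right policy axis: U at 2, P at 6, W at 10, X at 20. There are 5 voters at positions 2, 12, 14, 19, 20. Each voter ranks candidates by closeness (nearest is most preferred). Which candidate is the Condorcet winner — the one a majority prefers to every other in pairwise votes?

W

With single-peaked preferences on a line, the Condorcet winner is the candidate closest to the median voter.
The median voter (position 14) is closest to W at 10.
Check: W vs X — voters closer to W: 3 of 5.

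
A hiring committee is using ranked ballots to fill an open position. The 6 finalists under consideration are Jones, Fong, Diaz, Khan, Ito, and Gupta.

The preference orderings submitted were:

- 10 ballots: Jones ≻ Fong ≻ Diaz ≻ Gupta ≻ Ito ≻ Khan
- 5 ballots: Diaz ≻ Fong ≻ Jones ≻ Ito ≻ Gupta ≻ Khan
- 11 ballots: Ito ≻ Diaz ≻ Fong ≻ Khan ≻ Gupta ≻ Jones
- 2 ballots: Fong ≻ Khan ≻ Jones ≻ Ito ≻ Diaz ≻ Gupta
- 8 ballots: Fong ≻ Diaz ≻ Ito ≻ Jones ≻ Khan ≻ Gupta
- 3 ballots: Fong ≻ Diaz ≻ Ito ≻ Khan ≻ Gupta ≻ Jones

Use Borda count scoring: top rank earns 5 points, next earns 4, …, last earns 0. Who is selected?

Fong

Borda scores:
  Jones: 10·5 + 5·3 + 11·0 + 2·3 + 8·2 + 3·0 = 87
  Fong: 10·4 + 5·4 + 11·3 + 2·5 + 8·5 + 3·5 = 158
  Diaz: 10·3 + 5·5 + 11·4 + 2·1 + 8·4 + 3·4 = 145
  Khan: 10·0 + 5·0 + 11·2 + 2·4 + 8·1 + 3·2 = 44
  Ito: 10·1 + 5·2 + 11·5 + 2·2 + 8·3 + 3·3 = 112
  Gupta: 10·2 + 5·1 + 11·1 + 2·0 + 8·0 + 3·1 = 39
Fong has the highest total.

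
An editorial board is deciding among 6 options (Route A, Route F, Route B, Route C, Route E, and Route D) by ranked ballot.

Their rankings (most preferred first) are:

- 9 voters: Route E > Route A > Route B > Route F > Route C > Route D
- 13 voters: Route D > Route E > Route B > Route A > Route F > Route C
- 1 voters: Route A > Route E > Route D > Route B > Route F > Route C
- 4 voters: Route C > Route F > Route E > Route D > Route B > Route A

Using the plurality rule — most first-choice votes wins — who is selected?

First-place vote totals:
  Route A: 1
  Route F: 0
  Route B: 0
  Route C: 4
  Route E: 9
  Route D: 13
Route D has the most first-place votes.

Route D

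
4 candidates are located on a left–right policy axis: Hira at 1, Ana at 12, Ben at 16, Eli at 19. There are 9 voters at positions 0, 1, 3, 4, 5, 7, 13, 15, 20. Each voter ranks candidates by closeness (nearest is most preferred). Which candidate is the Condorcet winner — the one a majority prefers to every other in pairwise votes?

Hira

With single-peaked preferences on a line, the Condorcet winner is the candidate closest to the median voter.
The median voter (position 5) is closest to Hira at 1.
Check: Hira vs Eli — voters closer to Hira: 6 of 9.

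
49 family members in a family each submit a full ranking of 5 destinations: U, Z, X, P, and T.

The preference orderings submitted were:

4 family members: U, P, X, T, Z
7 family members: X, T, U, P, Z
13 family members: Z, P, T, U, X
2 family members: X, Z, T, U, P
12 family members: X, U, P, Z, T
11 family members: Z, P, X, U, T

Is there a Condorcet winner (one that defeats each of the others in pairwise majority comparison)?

Head-to-head results (49 voters total):
U vs Z: Z wins 26–23.
U vs X: X wins 32–17.
U vs P: U wins 25–24.
U vs T: U wins 27–22.
Z vs X: X wins 25–24.
Z vs P: Z wins 26–23.
Z vs T: Z wins 38–11.
X vs P: P wins 28–21.
X vs T: X wins 36–13.
P vs T: P wins 40–9.
No candidate beats all others: U beats P beats X beats U, a majority cycle.

No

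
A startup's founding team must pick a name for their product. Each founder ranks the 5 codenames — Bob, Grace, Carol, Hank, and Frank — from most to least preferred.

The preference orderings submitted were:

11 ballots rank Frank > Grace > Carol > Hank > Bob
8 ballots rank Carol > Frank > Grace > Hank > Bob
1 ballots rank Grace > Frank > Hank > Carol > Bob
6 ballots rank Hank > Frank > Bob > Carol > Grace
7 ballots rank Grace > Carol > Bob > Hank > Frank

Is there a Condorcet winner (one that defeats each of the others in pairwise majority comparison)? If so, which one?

Head-to-head results (33 voters total):
Bob vs Grace: Grace wins 27–6.
Bob vs Carol: Carol wins 27–6.
Bob vs Hank: Hank wins 26–7.
Bob vs Frank: Frank wins 26–7.
Grace vs Carol: Grace wins 19–14.
Grace vs Hank: Grace wins 27–6.
Grace vs Frank: Frank wins 25–8.
Carol vs Hank: Carol wins 26–7.
Carol vs Frank: Frank wins 18–15.
Hank vs Frank: Frank wins 20–13.
Frank beats each rival — Bob (26–7), Grace (25–8), Carol (18–15), Hank (20–13) — so Frank is the Condorcet winner.

Frank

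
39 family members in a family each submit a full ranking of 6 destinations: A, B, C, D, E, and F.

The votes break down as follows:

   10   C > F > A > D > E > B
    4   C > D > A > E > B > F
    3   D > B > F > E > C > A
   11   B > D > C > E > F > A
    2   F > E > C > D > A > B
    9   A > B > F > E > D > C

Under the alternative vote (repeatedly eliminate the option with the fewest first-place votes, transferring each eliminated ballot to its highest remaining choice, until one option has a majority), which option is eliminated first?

E

Round 1: C 14, B 11, A 9, D 3, F 2, E 0. E has the fewest and is eliminated.
Round 2: C 14, B 11, A 9, D 3, F 2. F has the fewest and is eliminated.
Round 3: C 16, B 11, A 9, D 3. D has the fewest and is eliminated.
Round 4: C 16, B 14, A 9. A has the fewest and is eliminated.
Round 5: B 23, C 16. B has a majority.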